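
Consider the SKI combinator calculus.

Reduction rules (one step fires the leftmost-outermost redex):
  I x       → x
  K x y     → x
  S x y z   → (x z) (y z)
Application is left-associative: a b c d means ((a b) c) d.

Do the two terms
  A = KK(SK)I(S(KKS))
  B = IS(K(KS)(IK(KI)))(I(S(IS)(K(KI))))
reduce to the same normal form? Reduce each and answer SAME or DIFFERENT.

Answer: DIFFERENT — A ⇓ I, B ⇓ S(KS)(SS(K(KI)))

Derivation:
Term A:
  start: KK(SK)I(S(KKS))
  step 1: KI(S(KKS))
  step 2: I

Term B:
  start: IS(K(KS)(IK(KI)))(I(S(IS)(K(KI))))
  step 1: S(K(KS)(IK(KI)))(I(S(IS)(K(KI))))
  step 2: S(KS)(I(S(IS)(K(KI))))
  step 3: S(KS)(S(IS)(K(KI)))
  step 4: S(KS)(SS(K(KI)))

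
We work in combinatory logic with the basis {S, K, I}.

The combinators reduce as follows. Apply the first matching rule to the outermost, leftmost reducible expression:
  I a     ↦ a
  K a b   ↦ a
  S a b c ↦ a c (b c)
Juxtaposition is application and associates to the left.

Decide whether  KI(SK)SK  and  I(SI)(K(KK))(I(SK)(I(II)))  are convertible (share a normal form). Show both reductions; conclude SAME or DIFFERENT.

Answer: DIFFERENT — A ⇓ SK, B ⇓ KK

Reduction:
Term A:
  start: KI(SK)SK
  [1] ISK
  [2] SK

Term B:
  start: I(SI)(K(KK))(I(SK)(I(II)))
  [1] SI(K(KK))(I(SK)(I(II)))
  [2] I(I(SK)(I(II)))(K(KK)(I(SK)(I(II))))
  [3] I(SK)(I(II))(K(KK)(I(SK)(I(II))))
  [4] SK(I(II))(K(KK)(I(SK)(I(II))))
  [5] K(K(KK)(I(SK)(I(II))))(I(II)(K(KK)(I(SK)(I(II)))))
  [6] K(KK)(I(SK)(I(II)))
  [7] KK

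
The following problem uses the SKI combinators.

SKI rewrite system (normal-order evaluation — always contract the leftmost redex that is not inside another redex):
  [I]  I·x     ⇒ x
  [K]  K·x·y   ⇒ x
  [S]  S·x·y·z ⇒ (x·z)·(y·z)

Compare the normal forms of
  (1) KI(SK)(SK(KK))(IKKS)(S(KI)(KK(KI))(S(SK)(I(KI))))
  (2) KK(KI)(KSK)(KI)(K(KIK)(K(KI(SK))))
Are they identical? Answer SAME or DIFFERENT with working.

Term A:
  start: KI(SK)(SK(KK))(IKKS)(S(KI)(KK(KI))(S(SK)(I(KI))))
  →1  I(SK(KK))(IKKS)(S(KI)(KK(KI))(S(SK)(I(KI))))
  →2  SK(KK)(IKKS)(S(KI)(KK(KI))(S(SK)(I(KI))))
  →3  K(IKKS)(KK(IKKS))(S(KI)(KK(KI))(S(SK)(I(KI))))
  →4  IKKS(S(KI)(KK(KI))(S(SK)(I(KI))))
  →5  KKS(S(KI)(KK(KI))(S(SK)(I(KI))))
  →6  K(S(KI)(KK(KI))(S(SK)(I(KI))))
  →7  K(KI(S(SK)(I(KI)))(KK(KI)(S(SK)(I(KI)))))
  →8  K(I(KK(KI)(S(SK)(I(KI)))))
  →9  K(KK(KI)(S(SK)(I(KI))))
  →10  K(K(S(SK)(I(KI))))
  →11  K(K(S(SK)(KI)))

Term B:
  start: KK(KI)(KSK)(KI)(K(KIK)(K(KI(SK))))
  →1  K(KSK)(KI)(K(KIK)(K(KI(SK))))
  →2  KSK(K(KIK)(K(KI(SK))))
  →3  S(K(KIK)(K(KI(SK))))
  →4  S(KIK)
  →5  SI

Answer: DIFFERENT — A ⇓ K(K(S(SK)(KI))), B ⇓ SI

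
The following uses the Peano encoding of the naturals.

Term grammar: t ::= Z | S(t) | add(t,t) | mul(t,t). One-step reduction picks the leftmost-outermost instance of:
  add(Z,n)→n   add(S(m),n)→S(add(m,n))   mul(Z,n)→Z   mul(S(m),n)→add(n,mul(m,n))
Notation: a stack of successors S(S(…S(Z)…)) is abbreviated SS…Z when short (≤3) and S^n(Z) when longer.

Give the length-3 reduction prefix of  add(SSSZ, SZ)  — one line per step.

  start: add(SSSZ, SZ)
  [1] S(add(SSZ, SZ))
  [2] S(S(add(SZ, SZ)))
  [3] S(S(S(add(Z, SZ))))

Answer: after 3 steps: S(S(S(add(Z, SZ))))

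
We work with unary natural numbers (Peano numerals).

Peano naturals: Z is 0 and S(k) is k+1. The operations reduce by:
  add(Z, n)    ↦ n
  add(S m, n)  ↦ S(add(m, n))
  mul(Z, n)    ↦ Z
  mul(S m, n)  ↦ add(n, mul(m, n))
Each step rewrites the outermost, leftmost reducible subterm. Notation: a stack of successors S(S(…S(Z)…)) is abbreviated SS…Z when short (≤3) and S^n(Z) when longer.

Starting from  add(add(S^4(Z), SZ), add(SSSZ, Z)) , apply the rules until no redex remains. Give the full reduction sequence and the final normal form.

Answer: normal form = S^8(Z)  (in 15 steps)

Working:
  start: add(add(S^4(Z), SZ), add(SSSZ, Z))
  [1] add(S(add(SSSZ, SZ)), add(SSSZ, Z))
  [2] S(add(add(SSSZ, SZ), add(SSSZ, Z)))
  [3] S(add(S(add(SSZ, SZ)), add(SSSZ, Z)))
  [4] S(S(add(add(SSZ, SZ), add(SSSZ, Z))))
  [5] S(S(add(S(add(SZ, SZ)), add(SSSZ, Z))))
  [6] S(S(S(add(add(SZ, SZ), add(SSSZ, Z)))))
  [7] S(S(S(add(S(add(Z, SZ)), add(SSSZ, Z)))))
  [8] S(S(S(S(add(add(Z, SZ), add(SSSZ, Z))))))
  [9] S(S(S(S(add(SZ, add(SSSZ, Z))))))
  [10] S(S(S(S(S(add(Z, add(SSSZ, Z)))))))
  [11] S(S(S(S(S(add(SSSZ, Z))))))
  [12] S(S(S(S(S(S(add(SSZ, Z)))))))
  [13] S(S(S(S(S(S(S(add(SZ, Z))))))))
  [14] S(S(S(S(S(S(S(S(add(Z, Z)))))))))
  [15] S^8(Z)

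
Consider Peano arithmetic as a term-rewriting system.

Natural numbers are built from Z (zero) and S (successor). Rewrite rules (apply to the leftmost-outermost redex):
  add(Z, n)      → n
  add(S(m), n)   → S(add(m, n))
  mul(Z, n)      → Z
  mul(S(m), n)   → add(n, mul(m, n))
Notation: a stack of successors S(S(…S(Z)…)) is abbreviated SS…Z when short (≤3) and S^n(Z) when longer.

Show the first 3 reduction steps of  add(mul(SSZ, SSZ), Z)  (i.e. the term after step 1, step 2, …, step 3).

Answer: after 3 steps: S(add(add(SZ, mul(SZ, SSZ)), Z))

Reduction:
  start: add(mul(SSZ, SSZ), Z)
  →1  add(add(SSZ, mul(SZ, SSZ)), Z)
  →2  add(S(add(SZ, mul(SZ, SSZ))), Z)
  →3  S(add(add(SZ, mul(SZ, SSZ)), Z))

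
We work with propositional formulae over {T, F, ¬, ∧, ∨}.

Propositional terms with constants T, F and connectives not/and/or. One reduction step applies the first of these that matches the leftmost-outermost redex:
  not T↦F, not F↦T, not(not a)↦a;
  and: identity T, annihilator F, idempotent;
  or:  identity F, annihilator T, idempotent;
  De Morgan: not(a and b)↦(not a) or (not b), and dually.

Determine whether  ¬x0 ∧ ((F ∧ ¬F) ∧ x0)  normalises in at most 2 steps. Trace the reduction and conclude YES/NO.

  start: ¬x0 ∧ ((F ∧ ¬F) ∧ x0)
  [1] ¬x0 ∧ (F ∧ x0)
  [2] ¬x0 ∧ F

Answer: NO — after 2 steps the term is ¬x0 ∧ F, not yet normal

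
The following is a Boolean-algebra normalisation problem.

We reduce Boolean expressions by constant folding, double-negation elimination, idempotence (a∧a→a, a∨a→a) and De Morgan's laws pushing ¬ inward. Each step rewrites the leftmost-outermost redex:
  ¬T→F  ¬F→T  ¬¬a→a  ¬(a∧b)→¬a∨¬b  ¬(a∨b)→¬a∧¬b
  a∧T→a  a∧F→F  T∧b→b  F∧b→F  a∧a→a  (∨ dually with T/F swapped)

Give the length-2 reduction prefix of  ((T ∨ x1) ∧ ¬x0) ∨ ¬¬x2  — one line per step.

  start: ((T ∨ x1) ∧ ¬x0) ∨ ¬¬x2
  step 1: (T ∧ ¬x0) ∨ ¬¬x2
  step 2: ¬x0 ∨ ¬¬x2

Answer: after 2 steps: ¬x0 ∨ ¬¬x2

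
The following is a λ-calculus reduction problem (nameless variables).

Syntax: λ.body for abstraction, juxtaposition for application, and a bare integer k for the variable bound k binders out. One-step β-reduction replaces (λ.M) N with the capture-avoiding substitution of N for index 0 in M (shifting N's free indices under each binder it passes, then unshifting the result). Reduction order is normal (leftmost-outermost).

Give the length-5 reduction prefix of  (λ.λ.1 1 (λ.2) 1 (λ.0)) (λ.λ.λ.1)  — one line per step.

Answer: after 5 steps: λ.λ.λ.λ.1

Reduction:
  start: (λ.λ.1 1 (λ.2) 1 (λ.0)) (λ.λ.λ.1)
  [1] λ.(λ.λ.λ.1) (λ.λ.λ.1) (λ.λ.λ.λ.1) (λ.λ.λ.1) (λ.0)
  [2] λ.(λ.λ.1) (λ.λ.λ.λ.1) (λ.λ.λ.1) (λ.0)
  [3] λ.(λ.λ.λ.λ.λ.1) (λ.λ.λ.1) (λ.0)
  [4] λ.(λ.λ.λ.λ.1) (λ.0)
  [5] λ.λ.λ.λ.1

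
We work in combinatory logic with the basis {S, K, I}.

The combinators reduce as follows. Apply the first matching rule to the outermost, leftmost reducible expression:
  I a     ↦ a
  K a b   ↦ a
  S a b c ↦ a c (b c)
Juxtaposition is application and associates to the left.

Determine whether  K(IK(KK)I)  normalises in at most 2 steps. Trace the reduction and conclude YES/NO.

Answer: YES — reaches normal form K(KK) in 2 ≤ 2 steps

Reduction:
  start: K(IK(KK)I)
  [1] K(K(KK)I)
  [2] K(KK)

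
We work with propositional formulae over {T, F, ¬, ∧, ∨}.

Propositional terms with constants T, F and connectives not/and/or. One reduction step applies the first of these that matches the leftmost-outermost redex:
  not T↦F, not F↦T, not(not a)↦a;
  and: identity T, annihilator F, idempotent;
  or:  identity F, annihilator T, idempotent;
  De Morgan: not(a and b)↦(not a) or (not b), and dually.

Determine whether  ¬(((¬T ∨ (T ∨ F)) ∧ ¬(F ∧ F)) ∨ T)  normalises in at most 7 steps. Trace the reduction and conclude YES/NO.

Answer: NO — after 7 steps the term is ((F ∧ ¬F) ∨ ¬¬(F ∧ F)) ∧ ¬T, not yet normal

Working:
  start: ¬(((¬T ∨ (T ∨ F)) ∧ ¬(F ∧ F)) ∨ T)
  [1] ¬((¬T ∨ (T ∨ F)) ∧ ¬(F ∧ F)) ∧ ¬T
  [2] (¬(¬T ∨ (T ∨ F)) ∨ ¬¬(F ∧ F)) ∧ ¬T
  [3] ((¬¬T ∧ ¬(T ∨ F)) ∨ ¬¬(F ∧ F)) ∧ ¬T
  [4] ((T ∧ ¬(T ∨ F)) ∨ ¬¬(F ∧ F)) ∧ ¬T
  [5] (¬(T ∨ F) ∨ ¬¬(F ∧ F)) ∧ ¬T
  [6] ((¬T ∧ ¬F) ∨ ¬¬(F ∧ F)) ∧ ¬T
  [7] ((F ∧ ¬F) ∨ ¬¬(F ∧ F)) ∧ ¬T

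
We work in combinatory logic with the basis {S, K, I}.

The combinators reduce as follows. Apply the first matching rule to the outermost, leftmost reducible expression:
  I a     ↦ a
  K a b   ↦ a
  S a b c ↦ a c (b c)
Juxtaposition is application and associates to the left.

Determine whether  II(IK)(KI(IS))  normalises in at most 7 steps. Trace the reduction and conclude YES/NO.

Answer: YES — reaches normal form KI in 4 ≤ 7 steps

Derivation:
  start: II(IK)(KI(IS))
  [1] I(IK)(KI(IS))
  [2] IK(KI(IS))
  [3] K(KI(IS))
  [4] KI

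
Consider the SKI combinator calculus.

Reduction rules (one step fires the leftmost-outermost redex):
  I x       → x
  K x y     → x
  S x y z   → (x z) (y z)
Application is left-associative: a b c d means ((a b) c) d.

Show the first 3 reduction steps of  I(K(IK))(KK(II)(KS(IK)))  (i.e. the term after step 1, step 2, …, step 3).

Answer: after 3 steps: K

Reduction:
  start: I(K(IK))(KK(II)(KS(IK)))
  →1  K(IK)(KK(II)(KS(IK)))
  →2  IK
  →3  K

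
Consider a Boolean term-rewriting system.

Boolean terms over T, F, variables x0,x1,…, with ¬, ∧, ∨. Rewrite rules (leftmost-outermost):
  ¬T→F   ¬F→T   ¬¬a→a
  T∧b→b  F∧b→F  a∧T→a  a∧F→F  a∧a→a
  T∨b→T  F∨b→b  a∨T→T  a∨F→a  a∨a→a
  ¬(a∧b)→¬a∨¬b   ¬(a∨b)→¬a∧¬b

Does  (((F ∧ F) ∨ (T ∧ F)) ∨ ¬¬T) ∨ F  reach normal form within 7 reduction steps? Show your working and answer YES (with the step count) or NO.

  start: (((F ∧ F) ∨ (T ∧ F)) ∨ ¬¬T) ∨ F
  [1] ((F ∧ F) ∨ (T ∧ F)) ∨ ¬¬T
  [2] (F ∨ (T ∧ F)) ∨ ¬¬T
  [3] (T ∧ F) ∨ ¬¬T
  [4] F ∨ ¬¬T
  [5] ¬¬T
  [6] T

Answer: YES — reaches normal form T in 6 ≤ 7 steps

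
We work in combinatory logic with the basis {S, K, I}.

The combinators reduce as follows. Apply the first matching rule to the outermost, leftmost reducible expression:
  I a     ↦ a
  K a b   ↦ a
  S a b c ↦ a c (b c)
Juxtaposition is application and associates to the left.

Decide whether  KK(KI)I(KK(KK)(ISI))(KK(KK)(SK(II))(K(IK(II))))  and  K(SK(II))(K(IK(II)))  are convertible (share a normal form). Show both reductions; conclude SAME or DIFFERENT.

Term A:
  start: KK(KI)I(KK(KK)(ISI))(KK(KK)(SK(II))(K(IK(II))))
  [1] KI(KK(KK)(ISI))(KK(KK)(SK(II))(K(IK(II))))
  [2] I(KK(KK)(SK(II))(K(IK(II))))
  [3] KK(KK)(SK(II))(K(IK(II)))
  [4] K(SK(II))(K(IK(II)))
  [5] SK(II)
  [6] SKI

Term B:
  start: K(SK(II))(K(IK(II)))
  [1] SK(II)
  [2] SKI

Answer: SAME — A ⇓ SKI, B ⇓ SKI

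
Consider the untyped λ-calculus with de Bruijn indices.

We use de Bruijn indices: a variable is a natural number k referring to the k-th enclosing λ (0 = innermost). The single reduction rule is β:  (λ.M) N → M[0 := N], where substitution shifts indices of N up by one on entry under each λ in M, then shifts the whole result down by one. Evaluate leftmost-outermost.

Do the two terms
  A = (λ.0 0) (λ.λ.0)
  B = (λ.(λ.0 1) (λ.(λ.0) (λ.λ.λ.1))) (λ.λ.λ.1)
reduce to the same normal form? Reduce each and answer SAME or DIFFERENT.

Term A:
  start: (λ.0 0) (λ.λ.0)
  [1] (λ.λ.0) (λ.λ.0)
  [2] λ.0

Term B:
  start: (λ.(λ.0 1) (λ.(λ.0) (λ.λ.λ.1))) (λ.λ.λ.1)
  [1] (λ.0 (λ.λ.λ.1)) (λ.(λ.0) (λ.λ.λ.1))
  [2] (λ.(λ.0) (λ.λ.λ.1)) (λ.λ.λ.1)
  [3] (λ.0) (λ.λ.λ.1)
  [4] λ.λ.λ.1

Answer: DIFFERENT — A ⇓ λ.0, B ⇓ λ.λ.λ.1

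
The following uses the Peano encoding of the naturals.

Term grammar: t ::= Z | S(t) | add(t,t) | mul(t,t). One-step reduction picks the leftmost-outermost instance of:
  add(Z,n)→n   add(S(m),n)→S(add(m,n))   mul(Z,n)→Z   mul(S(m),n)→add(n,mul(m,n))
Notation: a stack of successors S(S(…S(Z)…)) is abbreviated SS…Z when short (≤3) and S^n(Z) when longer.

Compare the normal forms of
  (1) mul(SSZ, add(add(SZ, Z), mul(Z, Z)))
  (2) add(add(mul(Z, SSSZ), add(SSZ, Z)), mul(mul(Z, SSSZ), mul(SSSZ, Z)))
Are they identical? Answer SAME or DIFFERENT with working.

Term A:
  start: mul(SSZ, add(add(SZ, Z), mul(Z, Z)))
  [1] add(add(add(SZ, Z), mul(Z, Z)), mul(SZ, add(add(SZ, Z), mul(Z, Z))))
  [2] add(add(S(add(Z, Z)), mul(Z, Z)), mul(SZ, add(add(SZ, Z), mul(Z, Z))))
  [3] add(S(add(add(Z, Z), mul(Z, Z))), mul(SZ, add(add(SZ, Z), mul(Z, Z))))
  [4] S(add(add(add(Z, Z), mul(Z, Z)), mul(SZ, add(add(SZ, Z), mul(Z, Z)))))
  [5] S(add(add(Z, mul(Z, Z)), mul(SZ, add(add(SZ, Z), mul(Z, Z)))))
  [6] S(add(mul(Z, Z), mul(SZ, add(add(SZ, Z), mul(Z, Z)))))
  [7] S(add(Z, mul(SZ, add(add(SZ, Z), mul(Z, Z)))))
  [8] S(mul(SZ, add(add(SZ, Z), mul(Z, Z))))
  [9] S(add(add(add(SZ, Z), mul(Z, Z)), mul(Z, add(add(SZ, Z), mul(Z, Z)))))
  [10] S(add(add(S(add(Z, Z)), mul(Z, Z)), mul(Z, add(add(SZ, Z), mul(Z, Z)))))
  [11] S(add(S(add(add(Z, Z), mul(Z, Z))), mul(Z, add(add(SZ, Z), mul(Z, Z)))))
  [12] S(S(add(add(add(Z, Z), mul(Z, Z)), mul(Z, add(add(SZ, Z), mul(Z, Z))))))
  [13] S(S(add(add(Z, mul(Z, Z)), mul(Z, add(add(SZ, Z), mul(Z, Z))))))
  [14] S(S(add(mul(Z, Z), mul(Z, add(add(SZ, Z), mul(Z, Z))))))
  [15] S(S(add(Z, mul(Z, add(add(SZ, Z), mul(Z, Z))))))
  [16] S(S(mul(Z, add(add(SZ, Z), mul(Z, Z)))))
  [17] SSZ

Term B:
  start: add(add(mul(Z, SSSZ), add(SSZ, Z)), mul(mul(Z, SSSZ), mul(SSSZ, Z)))
  [1] add(add(Z, add(SSZ, Z)), mul(mul(Z, SSSZ), mul(SSSZ, Z)))
  [2] add(add(SSZ, Z), mul(mul(Z, SSSZ), mul(SSSZ, Z)))
  [3] add(S(add(SZ, Z)), mul(mul(Z, SSSZ), mul(SSSZ, Z)))
  [4] S(add(add(SZ, Z), mul(mul(Z, SSSZ), mul(SSSZ, Z))))
  [5] S(add(S(add(Z, Z)), mul(mul(Z, SSSZ), mul(SSSZ, Z))))
  [6] S(S(add(add(Z, Z), mul(mul(Z, SSSZ), mul(SSSZ, Z)))))
  [7] S(S(add(Z, mul(mul(Z, SSSZ), mul(SSSZ, Z)))))
  [8] S(S(mul(mul(Z, SSSZ), mul(SSSZ, Z))))
  [9] S(S(mul(Z, mul(SSSZ, Z))))
  [10] SSZ

Answer: SAME — A ⇓ SSZ, B ⇓ SSZ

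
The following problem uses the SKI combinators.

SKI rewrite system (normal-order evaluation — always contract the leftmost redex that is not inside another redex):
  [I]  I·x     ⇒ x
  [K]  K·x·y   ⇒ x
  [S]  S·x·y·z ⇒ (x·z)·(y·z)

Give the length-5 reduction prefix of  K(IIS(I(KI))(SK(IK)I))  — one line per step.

Answer: after 5 steps: K(S(KI)I)

Derivation:
  start: K(IIS(I(KI))(SK(IK)I))
  [1] K(IS(I(KI))(SK(IK)I))
  [2] K(S(I(KI))(SK(IK)I))
  [3] K(S(KI)(SK(IK)I))
  [4] K(S(KI)(KI(IKI)))
  [5] K(S(KI)I)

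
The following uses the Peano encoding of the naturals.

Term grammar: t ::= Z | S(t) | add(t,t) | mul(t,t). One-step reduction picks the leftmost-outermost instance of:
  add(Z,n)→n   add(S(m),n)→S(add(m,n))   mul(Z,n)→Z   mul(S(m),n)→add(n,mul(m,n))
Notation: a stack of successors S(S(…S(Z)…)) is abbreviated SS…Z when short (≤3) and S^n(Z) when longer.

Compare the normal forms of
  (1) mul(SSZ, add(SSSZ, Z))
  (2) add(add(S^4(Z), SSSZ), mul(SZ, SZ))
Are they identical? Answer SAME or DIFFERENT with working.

Term A:
  start: mul(SSZ, add(SSSZ, Z))
  step 1: add(add(SSSZ, Z), mul(SZ, add(SSSZ, Z)))
  step 2: add(S(add(SSZ, Z)), mul(SZ, add(SSSZ, Z)))
  step 3: S(add(add(SSZ, Z), mul(SZ, add(SSSZ, Z))))
  step 4: S(add(S(add(SZ, Z)), mul(SZ, add(SSSZ, Z))))
  step 5: S(S(add(add(SZ, Z), mul(SZ, add(SSSZ, Z)))))
  step 6: S(S(add(S(add(Z, Z)), mul(SZ, add(SSSZ, Z)))))
  step 7: S(S(S(add(add(Z, Z), mul(SZ, add(SSSZ, Z))))))
  step 8: S(S(S(add(Z, mul(SZ, add(SSSZ, Z))))))
  step 9: S(S(S(mul(SZ, add(SSSZ, Z)))))
  step 10: S(S(S(add(add(SSSZ, Z), mul(Z, add(SSSZ, Z))))))
  step 11: S(S(S(add(S(add(SSZ, Z)), mul(Z, add(SSSZ, Z))))))
  step 12: S(S(S(S(add(add(SSZ, Z), mul(Z, add(SSSZ, Z)))))))
  step 13: S(S(S(S(add(S(add(SZ, Z)), mul(Z, add(SSSZ, Z)))))))
  step 14: S(S(S(S(S(add(add(SZ, Z), mul(Z, add(SSSZ, Z))))))))
  step 15: S(S(S(S(S(add(S(add(Z, Z)), mul(Z, add(SSSZ, Z))))))))
  step 16: S(S(S(S(S(S(add(add(Z, Z), mul(Z, add(SSSZ, Z)))))))))
  step 17: S(S(S(S(S(S(add(Z, mul(Z, add(SSSZ, Z)))))))))
  step 18: S(S(S(S(S(S(mul(Z, add(SSSZ, Z))))))))
  step 19: S^6(Z)

Term B:
  start: add(add(S^4(Z), SSSZ), mul(SZ, SZ))
  step 1: add(S(add(SSSZ, SSSZ)), mul(SZ, SZ))
  step 2: S(add(add(SSSZ, SSSZ), mul(SZ, SZ)))
  step 3: S(add(S(add(SSZ, SSSZ)), mul(SZ, SZ)))
  step 4: S(S(add(add(SSZ, SSSZ), mul(SZ, SZ))))
  step 5: S(S(add(S(add(SZ, SSSZ)), mul(SZ, SZ))))
  step 6: S(S(S(add(add(SZ, SSSZ), mul(SZ, SZ)))))
  step 7: S(S(S(add(S(add(Z, SSSZ)), mul(SZ, SZ)))))
  step 8: S(S(S(S(add(add(Z, SSSZ), mul(SZ, SZ))))))
  step 9: S(S(S(S(add(SSSZ, mul(SZ, SZ))))))
  step 10: S(S(S(S(S(add(SSZ, mul(SZ, SZ)))))))
  step 11: S(S(S(S(S(S(add(SZ, mul(SZ, SZ))))))))
  step 12: S(S(S(S(S(S(S(add(Z, mul(SZ, SZ)))))))))
  step 13: S(S(S(S(S(S(S(mul(SZ, SZ))))))))
  step 14: S(S(S(S(S(S(S(add(SZ, mul(Z, SZ)))))))))
  step 15: S(S(S(S(S(S(S(S(add(Z, mul(Z, SZ))))))))))
  step 16: S(S(S(S(S(S(S(S(mul(Z, SZ)))))))))
  step 17: S^8(Z)

Answer: DIFFERENT — A ⇓ S^6(Z), B ⇓ S^8(Z)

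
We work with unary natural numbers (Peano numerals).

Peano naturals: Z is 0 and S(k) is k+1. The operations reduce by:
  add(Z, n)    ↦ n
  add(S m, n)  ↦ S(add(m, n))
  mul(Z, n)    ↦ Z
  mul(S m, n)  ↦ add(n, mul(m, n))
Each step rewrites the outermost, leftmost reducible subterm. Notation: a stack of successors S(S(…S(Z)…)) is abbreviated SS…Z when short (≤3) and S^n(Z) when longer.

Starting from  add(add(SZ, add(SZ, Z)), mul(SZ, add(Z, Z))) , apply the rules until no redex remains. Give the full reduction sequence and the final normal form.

  start: add(add(SZ, add(SZ, Z)), mul(SZ, add(Z, Z)))
  step 1: add(S(add(Z, add(SZ, Z))), mul(SZ, add(Z, Z)))
  step 2: S(add(add(Z, add(SZ, Z)), mul(SZ, add(Z, Z))))
  step 3: S(add(add(SZ, Z), mul(SZ, add(Z, Z))))
  step 4: S(add(S(add(Z, Z)), mul(SZ, add(Z, Z))))
  step 5: S(S(add(add(Z, Z), mul(SZ, add(Z, Z)))))
  step 6: S(S(add(Z, mul(SZ, add(Z, Z)))))
  step 7: S(S(mul(SZ, add(Z, Z))))
  step 8: S(S(add(add(Z, Z), mul(Z, add(Z, Z)))))
  step 9: S(S(add(Z, mul(Z, add(Z, Z)))))
  step 10: S(S(mul(Z, add(Z, Z))))
  step 11: SSZ

Answer: normal form = SSZ  (in 11 steps)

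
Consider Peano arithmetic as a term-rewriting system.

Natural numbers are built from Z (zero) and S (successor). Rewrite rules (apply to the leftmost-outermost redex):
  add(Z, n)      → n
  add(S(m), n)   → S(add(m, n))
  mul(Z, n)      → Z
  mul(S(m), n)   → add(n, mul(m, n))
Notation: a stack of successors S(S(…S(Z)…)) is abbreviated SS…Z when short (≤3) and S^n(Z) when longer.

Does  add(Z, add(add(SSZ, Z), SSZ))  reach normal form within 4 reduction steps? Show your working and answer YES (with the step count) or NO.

Answer: NO — after 4 steps the term is S(add(S(add(Z, Z)), SSZ)), not yet normal

Derivation:
  start: add(Z, add(add(SSZ, Z), SSZ))
  step 1: add(add(SSZ, Z), SSZ)
  step 2: add(S(add(SZ, Z)), SSZ)
  step 3: S(add(add(SZ, Z), SSZ))
  step 4: S(add(S(add(Z, Z)), SSZ))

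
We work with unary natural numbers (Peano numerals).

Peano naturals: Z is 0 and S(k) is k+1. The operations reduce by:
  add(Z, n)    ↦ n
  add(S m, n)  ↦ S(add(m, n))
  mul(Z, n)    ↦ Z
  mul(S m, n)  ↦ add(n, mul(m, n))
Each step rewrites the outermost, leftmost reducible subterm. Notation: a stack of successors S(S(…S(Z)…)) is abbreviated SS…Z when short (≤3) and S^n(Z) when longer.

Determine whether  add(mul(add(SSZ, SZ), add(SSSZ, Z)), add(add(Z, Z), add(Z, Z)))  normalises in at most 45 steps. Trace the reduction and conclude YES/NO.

  start: add(mul(add(SSZ, SZ), add(SSSZ, Z)), add(add(Z, Z), add(Z, Z)))
  [1] add(mul(S(add(SZ, SZ)), add(SSSZ, Z)), add(add(Z, Z), add(Z, Z)))
  [2] add(add(add(SSSZ, Z), mul(add(SZ, SZ), add(SSSZ, Z))), add(add(Z, Z), add(Z, Z)))
  [3] add(add(S(add(SSZ, Z)), mul(add(SZ, SZ), add(SSSZ, Z))), add(add(Z, Z), add(Z, Z)))
  [4] add(S(add(add(SSZ, Z), mul(add(SZ, SZ), add(SSSZ, Z)))), add(add(Z, Z), add(Z, Z)))
  [5] S(add(add(add(SSZ, Z), mul(add(SZ, SZ), add(SSSZ, Z))), add(add(Z, Z), add(Z, Z))))
  [6] S(add(add(S(add(SZ, Z)), mul(add(SZ, SZ), add(SSSZ, Z))), add(add(Z, Z), add(Z, Z))))
  [7] S(add(S(add(add(SZ, Z), mul(add(SZ, SZ), add(SSSZ, Z)))), add(add(Z, Z), add(Z, Z))))
  [8] S(S(add(add(add(SZ, Z), mul(add(SZ, SZ), add(SSSZ, Z))), add(add(Z, Z), add(Z, Z)))))
  [9] S(S(add(add(S(add(Z, Z)), mul(add(SZ, SZ), add(SSSZ, Z))), add(add(Z, Z), add(Z, Z)))))
  [10] S(S(add(S(add(add(Z, Z), mul(add(SZ, SZ), add(SSSZ, Z)))), add(add(Z, Z), add(Z, Z)))))
  [11] S(S(S(add(add(add(Z, Z), mul(add(SZ, SZ), add(SSSZ, Z))), add(add(Z, Z), add(Z, Z))))))
  [12] S(S(S(add(add(Z, mul(add(SZ, SZ), add(SSSZ, Z))), add(add(Z, Z), add(Z, Z))))))
  [13] S(S(S(add(mul(add(SZ, SZ), add(SSSZ, Z)), add(add(Z, Z), add(Z, Z))))))
  [14] S(S(S(add(mul(S(add(Z, SZ)), add(SSSZ, Z)), add(add(Z, Z), add(Z, Z))))))
  [15] S(S(S(add(add(add(SSSZ, Z), mul(add(Z, SZ), add(SSSZ, Z))), add(add(Z, Z), add(Z, Z))))))
  [16] S(S(S(add(add(S(add(SSZ, Z)), mul(add(Z, SZ), add(SSSZ, Z))), add(add(Z, Z), add(Z, Z))))))
  [17] S(S(S(add(S(add(add(SSZ, Z), mul(add(Z, SZ), add(SSSZ, Z)))), add(add(Z, Z), add(Z, Z))))))
  [18] S(S(S(S(add(add(add(SSZ, Z), mul(add(Z, SZ), add(SSSZ, Z))), add(add(Z, Z), add(Z, Z)))))))
  [19] S(S(S(S(add(add(S(add(SZ, Z)), mul(add(Z, SZ), add(SSSZ, Z))), add(add(Z, Z), add(Z, Z)))))))
  [20] S(S(S(S(add(S(add(add(SZ, Z), mul(add(Z, SZ), add(SSSZ, Z)))), add(add(Z, Z), add(Z, Z)))))))
  [21] S(S(S(S(S(add(add(add(SZ, Z), mul(add(Z, SZ), add(SSSZ, Z))), add(add(Z, Z), add(Z, Z))))))))
  [22] S(S(S(S(S(add(add(S(add(Z, Z)), mul(add(Z, SZ), add(SSSZ, Z))), add(add(Z, Z), add(Z, Z))))))))
  [23] S(S(S(S(S(add(S(add(add(Z, Z), mul(add(Z, SZ), add(SSSZ, Z)))), add(add(Z, Z), add(Z, Z))))))))
  [24] S(S(S(S(S(S(add(add(add(Z, Z), mul(add(Z, SZ), add(SSSZ, Z))), add(add(Z, Z), add(Z, Z)))))))))
  [25] S(S(S(S(S(S(add(add(Z, mul(add(Z, SZ), add(SSSZ, Z))), add(add(Z, Z), add(Z, Z)))))))))
  [26] S(S(S(S(S(S(add(mul(add(Z, SZ), add(SSSZ, Z)), add(add(Z, Z), add(Z, Z)))))))))
  [27] S(S(S(S(S(S(add(mul(SZ, add(SSSZ, Z)), add(add(Z, Z), add(Z, Z)))))))))
  [28] S(S(S(S(S(S(add(add(add(SSSZ, Z), mul(Z, add(SSSZ, Z))), add(add(Z, Z), add(Z, Z)))))))))
  [29] S(S(S(S(S(S(add(add(S(add(SSZ, Z)), mul(Z, add(SSSZ, Z))), add(add(Z, Z), add(Z, Z)))))))))
  [30] S(S(S(S(S(S(add(S(add(add(SSZ, Z), mul(Z, add(SSSZ, Z)))), add(add(Z, Z), add(Z, Z)))))))))
  [31] S(S(S(S(S(S(S(add(add(add(SSZ, Z), mul(Z, add(SSSZ, Z))), add(add(Z, Z), add(Z, Z))))))))))
  [32] S(S(S(S(S(S(S(add(add(S(add(SZ, Z)), mul(Z, add(SSSZ, Z))), add(add(Z, Z), add(Z, Z))))))))))
  [33] S(S(S(S(S(S(S(add(S(add(add(SZ, Z), mul(Z, add(SSSZ, Z)))), add(add(Z, Z), add(Z, Z))))))))))
  [34] S(S(S(S(S(S(S(S(add(add(add(SZ, Z), mul(Z, add(SSSZ, Z))), add(add(Z, Z), add(Z, Z)))))))))))
  [35] S(S(S(S(S(S(S(S(add(add(S(add(Z, Z)), mul(Z, add(SSSZ, Z))), add(add(Z, Z), add(Z, Z)))))))))))
  [36] S(S(S(S(S(S(S(S(add(S(add(add(Z, Z), mul(Z, add(SSSZ, Z)))), add(add(Z, Z), add(Z, Z)))))))))))
  [37] S(S(S(S(S(S(S(S(S(add(add(add(Z, Z), mul(Z, add(SSSZ, Z))), add(add(Z, Z), add(Z, Z))))))))))))
  [38] S(S(S(S(S(S(S(S(S(add(add(Z, mul(Z, add(SSSZ, Z))), add(add(Z, Z), add(Z, Z))))))))))))
  [39] S(S(S(S(S(S(S(S(S(add(mul(Z, add(SSSZ, Z)), add(add(Z, Z), add(Z, Z))))))))))))
  [40] S(S(S(S(S(S(S(S(S(add(Z, add(add(Z, Z), add(Z, Z))))))))))))
  [41] S(S(S(S(S(S(S(S(S(add(add(Z, Z), add(Z, Z)))))))))))
  [42] S(S(S(S(S(S(S(S(S(add(Z, add(Z, Z)))))))))))
  [43] S(S(S(S(S(S(S(S(S(add(Z, Z))))))))))
  [44] S^9(Z)

Answer: YES — reaches normal form S^9(Z) in 44 ≤ 45 steps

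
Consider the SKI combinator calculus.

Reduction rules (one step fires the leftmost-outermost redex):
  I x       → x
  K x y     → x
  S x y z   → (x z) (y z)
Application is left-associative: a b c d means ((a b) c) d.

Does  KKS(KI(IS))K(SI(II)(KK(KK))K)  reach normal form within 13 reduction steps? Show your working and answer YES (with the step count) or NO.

  start: KKS(KI(IS))K(SI(II)(KK(KK))K)
  step 1: K(KI(IS))K(SI(II)(KK(KK))K)
  step 2: KI(IS)(SI(II)(KK(KK))K)
  step 3: I(SI(II)(KK(KK))K)
  step 4: SI(II)(KK(KK))K
  step 5: I(KK(KK))(II(KK(KK)))K
  step 6: KK(KK)(II(KK(KK)))K
  step 7: K(II(KK(KK)))K
  step 8: II(KK(KK))
  step 9: I(KK(KK))
  step 10: KK(KK)
  step 11: K

Answer: YES — reaches normal form K in 11 ≤ 13 steps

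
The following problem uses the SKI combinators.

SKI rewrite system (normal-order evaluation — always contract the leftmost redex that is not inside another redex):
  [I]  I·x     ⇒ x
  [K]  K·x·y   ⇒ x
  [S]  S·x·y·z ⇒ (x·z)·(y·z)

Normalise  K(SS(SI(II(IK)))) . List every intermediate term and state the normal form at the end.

Answer: normal form = K(SS(SIK))  (in 3 steps)

Derivation:
  start: K(SS(SI(II(IK))))
  step 1: K(SS(SI(I(IK))))
  step 2: K(SS(SI(IK)))
  step 3: K(SS(SIK))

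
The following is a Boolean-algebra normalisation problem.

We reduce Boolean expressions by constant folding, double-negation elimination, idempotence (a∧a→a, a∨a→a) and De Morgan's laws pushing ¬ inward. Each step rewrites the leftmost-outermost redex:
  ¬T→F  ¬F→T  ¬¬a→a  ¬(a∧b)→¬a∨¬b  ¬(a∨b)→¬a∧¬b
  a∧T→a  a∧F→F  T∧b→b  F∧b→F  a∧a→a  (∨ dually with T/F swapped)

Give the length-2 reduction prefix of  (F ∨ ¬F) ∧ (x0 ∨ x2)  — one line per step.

  start: (F ∨ ¬F) ∧ (x0 ∨ x2)
  →1  ¬F ∧ (x0 ∨ x2)
  →2  T ∧ (x0 ∨ x2)

Answer: after 2 steps: T ∧ (x0 ∨ x2)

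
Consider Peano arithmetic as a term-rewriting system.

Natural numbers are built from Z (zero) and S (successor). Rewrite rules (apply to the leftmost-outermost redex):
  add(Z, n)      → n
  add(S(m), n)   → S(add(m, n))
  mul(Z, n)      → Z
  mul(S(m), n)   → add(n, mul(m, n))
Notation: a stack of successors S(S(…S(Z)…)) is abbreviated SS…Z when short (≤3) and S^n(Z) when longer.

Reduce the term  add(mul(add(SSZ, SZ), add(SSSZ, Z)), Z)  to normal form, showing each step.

Answer: normal form = S^9(Z)  (in 41 steps)

Derivation:
  start: add(mul(add(SSZ, SZ), add(SSSZ, Z)), Z)
  step 1: add(mul(S(add(SZ, SZ)), add(SSSZ, Z)), Z)
  step 2: add(add(add(SSSZ, Z), mul(add(SZ, SZ), add(SSSZ, Z))), Z)
  step 3: add(add(S(add(SSZ, Z)), mul(add(SZ, SZ), add(SSSZ, Z))), Z)
  step 4: add(S(add(add(SSZ, Z), mul(add(SZ, SZ), add(SSSZ, Z)))), Z)
  step 5: S(add(add(add(SSZ, Z), mul(add(SZ, SZ), add(SSSZ, Z))), Z))
  step 6: S(add(add(S(add(SZ, Z)), mul(add(SZ, SZ), add(SSSZ, Z))), Z))
  step 7: S(add(S(add(add(SZ, Z), mul(add(SZ, SZ), add(SSSZ, Z)))), Z))
  step 8: S(S(add(add(add(SZ, Z), mul(add(SZ, SZ), add(SSSZ, Z))), Z)))
  step 9: S(S(add(add(S(add(Z, Z)), mul(add(SZ, SZ), add(SSSZ, Z))), Z)))
  step 10: S(S(add(S(add(add(Z, Z), mul(add(SZ, SZ), add(SSSZ, Z)))), Z)))
  step 11: S(S(S(add(add(add(Z, Z), mul(add(SZ, SZ), add(SSSZ, Z))), Z))))
  step 12: S(S(S(add(add(Z, mul(add(SZ, SZ), add(SSSZ, Z))), Z))))
  step 13: S(S(S(add(mul(add(SZ, SZ), add(SSSZ, Z)), Z))))
  step 14: S(S(S(add(mul(S(add(Z, SZ)), add(SSSZ, Z)), Z))))
  step 15: S(S(S(add(add(add(SSSZ, Z), mul(add(Z, SZ), add(SSSZ, Z))), Z))))
  step 16: S(S(S(add(add(S(add(SSZ, Z)), mul(add(Z, SZ), add(SSSZ, Z))), Z))))
  step 17: S(S(S(add(S(add(add(SSZ, Z), mul(add(Z, SZ), add(SSSZ, Z)))), Z))))
  step 18: S(S(S(S(add(add(add(SSZ, Z), mul(add(Z, SZ), add(SSSZ, Z))), Z)))))
  step 19: S(S(S(S(add(add(S(add(SZ, Z)), mul(add(Z, SZ), add(SSSZ, Z))), Z)))))
  step 20: S(S(S(S(add(S(add(add(SZ, Z), mul(add(Z, SZ), add(SSSZ, Z)))), Z)))))
  step 21: S(S(S(S(S(add(add(add(SZ, Z), mul(add(Z, SZ), add(SSSZ, Z))), Z))))))
  step 22: S(S(S(S(S(add(add(S(add(Z, Z)), mul(add(Z, SZ), add(SSSZ, Z))), Z))))))
  step 23: S(S(S(S(S(add(S(add(add(Z, Z), mul(add(Z, SZ), add(SSSZ, Z)))), Z))))))
  step 24: S(S(S(S(S(S(add(add(add(Z, Z), mul(add(Z, SZ), add(SSSZ, Z))), Z)))))))
  step 25: S(S(S(S(S(S(add(add(Z, mul(add(Z, SZ), add(SSSZ, Z))), Z)))))))
  step 26: S(S(S(S(S(S(add(mul(add(Z, SZ), add(SSSZ, Z)), Z)))))))
  step 27: S(S(S(S(S(S(add(mul(SZ, add(SSSZ, Z)), Z)))))))
  step 28: S(S(S(S(S(S(add(add(add(SSSZ, Z), mul(Z, add(SSSZ, Z))), Z)))))))
  step 29: S(S(S(S(S(S(add(add(S(add(SSZ, Z)), mul(Z, add(SSSZ, Z))), Z)))))))
  step 30: S(S(S(S(S(S(add(S(add(add(SSZ, Z), mul(Z, add(SSSZ, Z)))), Z)))))))
  step 31: S(S(S(S(S(S(S(add(add(add(SSZ, Z), mul(Z, add(SSSZ, Z))), Z))))))))
  step 32: S(S(S(S(S(S(S(add(add(S(add(SZ, Z)), mul(Z, add(SSSZ, Z))), Z))))))))
  step 33: S(S(S(S(S(S(S(add(S(add(add(SZ, Z), mul(Z, add(SSSZ, Z)))), Z))))))))
  step 34: S(S(S(S(S(S(S(S(add(add(add(SZ, Z), mul(Z, add(SSSZ, Z))), Z)))))))))
  step 35: S(S(S(S(S(S(S(S(add(add(S(add(Z, Z)), mul(Z, add(SSSZ, Z))), Z)))))))))
  step 36: S(S(S(S(S(S(S(S(add(S(add(add(Z, Z), mul(Z, add(SSSZ, Z)))), Z)))))))))
  step 37: S(S(S(S(S(S(S(S(S(add(add(add(Z, Z), mul(Z, add(SSSZ, Z))), Z))))))))))
  step 38: S(S(S(S(S(S(S(S(S(add(add(Z, mul(Z, add(SSSZ, Z))), Z))))))))))
  step 39: S(S(S(S(S(S(S(S(S(add(mul(Z, add(SSSZ, Z)), Z))))))))))
  step 40: S(S(S(S(S(S(S(S(S(add(Z, Z))))))))))
  step 41: S^9(Z)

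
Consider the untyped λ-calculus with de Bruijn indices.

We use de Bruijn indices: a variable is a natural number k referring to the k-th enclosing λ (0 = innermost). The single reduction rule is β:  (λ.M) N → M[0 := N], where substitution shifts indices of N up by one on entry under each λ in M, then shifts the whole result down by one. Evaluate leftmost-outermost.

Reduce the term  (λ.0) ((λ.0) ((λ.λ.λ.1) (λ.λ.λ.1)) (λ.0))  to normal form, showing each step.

  start: (λ.0) ((λ.0) ((λ.λ.λ.1) (λ.λ.λ.1)) (λ.0))
  →1  (λ.0) ((λ.λ.λ.1) (λ.λ.λ.1)) (λ.0)
  →2  (λ.λ.λ.1) (λ.λ.λ.1) (λ.0)
  →3  (λ.λ.1) (λ.0)
  →4  λ.λ.0

Answer: normal form = λ.λ.0  (in 4 steps)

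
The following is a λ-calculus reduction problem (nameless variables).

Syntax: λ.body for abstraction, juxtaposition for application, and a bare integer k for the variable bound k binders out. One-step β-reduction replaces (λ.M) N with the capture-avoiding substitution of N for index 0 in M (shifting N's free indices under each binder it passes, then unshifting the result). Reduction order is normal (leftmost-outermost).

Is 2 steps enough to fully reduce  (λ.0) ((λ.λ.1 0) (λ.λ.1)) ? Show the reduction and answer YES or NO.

Answer: NO — after 2 steps the term is λ.(λ.λ.1) 0, not yet normal

Reduction:
  start: (λ.0) ((λ.λ.1 0) (λ.λ.1))
  step 1: (λ.λ.1 0) (λ.λ.1)
  step 2: λ.(λ.λ.1) 0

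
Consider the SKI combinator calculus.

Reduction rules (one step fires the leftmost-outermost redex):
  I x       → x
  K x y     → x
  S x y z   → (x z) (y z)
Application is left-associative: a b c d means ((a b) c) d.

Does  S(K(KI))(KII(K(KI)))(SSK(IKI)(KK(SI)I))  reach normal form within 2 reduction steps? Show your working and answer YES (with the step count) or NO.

  start: S(K(KI))(KII(K(KI)))(SSK(IKI)(KK(SI)I))
  step 1: K(KI)(SSK(IKI)(KK(SI)I))(KII(K(KI))(SSK(IKI)(KK(SI)I)))
  step 2: KI(KII(K(KI))(SSK(IKI)(KK(SI)I)))

Answer: NO — after 2 steps the term is KI(KII(K(KI))(SSK(IKI)(KK(SI)I))), not yet normal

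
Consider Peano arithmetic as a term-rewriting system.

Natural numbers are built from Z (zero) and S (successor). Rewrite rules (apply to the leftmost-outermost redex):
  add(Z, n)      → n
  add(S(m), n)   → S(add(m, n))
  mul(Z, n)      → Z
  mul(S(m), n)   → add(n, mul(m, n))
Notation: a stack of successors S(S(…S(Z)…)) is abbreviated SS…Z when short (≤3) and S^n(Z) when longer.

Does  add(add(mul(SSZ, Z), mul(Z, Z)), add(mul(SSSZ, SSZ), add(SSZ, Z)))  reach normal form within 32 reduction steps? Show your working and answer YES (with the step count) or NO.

  start: add(add(mul(SSZ, Z), mul(Z, Z)), add(mul(SSSZ, SSZ), add(SSZ, Z)))
  [1] add(add(add(Z, mul(SZ, Z)), mul(Z, Z)), add(mul(SSSZ, SSZ), add(SSZ, Z)))
  [2] add(add(mul(SZ, Z), mul(Z, Z)), add(mul(SSSZ, SSZ), add(SSZ, Z)))
  [3] add(add(add(Z, mul(Z, Z)), mul(Z, Z)), add(mul(SSSZ, SSZ), add(SSZ, Z)))
  [4] add(add(mul(Z, Z), mul(Z, Z)), add(mul(SSSZ, SSZ), add(SSZ, Z)))
  [5] add(add(Z, mul(Z, Z)), add(mul(SSSZ, SSZ), add(SSZ, Z)))
  [6] add(mul(Z, Z), add(mul(SSSZ, SSZ), add(SSZ, Z)))
  [7] add(Z, add(mul(SSSZ, SSZ), add(SSZ, Z)))
  [8] add(mul(SSSZ, SSZ), add(SSZ, Z))
  [9] add(add(SSZ, mul(SSZ, SSZ)), add(SSZ, Z))
  [10] add(S(add(SZ, mul(SSZ, SSZ))), add(SSZ, Z))
  [11] S(add(add(SZ, mul(SSZ, SSZ)), add(SSZ, Z)))
  [12] S(add(S(add(Z, mul(SSZ, SSZ))), add(SSZ, Z)))
  [13] S(S(add(add(Z, mul(SSZ, SSZ)), add(SSZ, Z))))
  [14] S(S(add(mul(SSZ, SSZ), add(SSZ, Z))))
  [15] S(S(add(add(SSZ, mul(SZ, SSZ)), add(SSZ, Z))))
  [16] S(S(add(S(add(SZ, mul(SZ, SSZ))), add(SSZ, Z))))
  [17] S(S(S(add(add(SZ, mul(SZ, SSZ)), add(SSZ, Z)))))
  [18] S(S(S(add(S(add(Z, mul(SZ, SSZ))), add(SSZ, Z)))))
  [19] S(S(S(S(add(add(Z, mul(SZ, SSZ)), add(SSZ, Z))))))
  [20] S(S(S(S(add(mul(SZ, SSZ), add(SSZ, Z))))))
  [21] S(S(S(S(add(add(SSZ, mul(Z, SSZ)), add(SSZ, Z))))))
  [22] S(S(S(S(add(S(add(SZ, mul(Z, SSZ))), add(SSZ, Z))))))
  [23] S(S(S(S(S(add(add(SZ, mul(Z, SSZ)), add(SSZ, Z)))))))
  [24] S(S(S(S(S(add(S(add(Z, mul(Z, SSZ))), add(SSZ, Z)))))))
  [25] S(S(S(S(S(S(add(add(Z, mul(Z, SSZ)), add(SSZ, Z))))))))
  [26] S(S(S(S(S(S(add(mul(Z, SSZ), add(SSZ, Z))))))))
  [27] S(S(S(S(S(S(add(Z, add(SSZ, Z))))))))
  [28] S(S(S(S(S(S(add(SSZ, Z)))))))
  [29] S(S(S(S(S(S(S(add(SZ, Z))))))))
  [30] S(S(S(S(S(S(S(S(add(Z, Z)))))))))
  [31] S^8(Z)

Answer: YES — reaches normal form S^8(Z) in 31 ≤ 32 steps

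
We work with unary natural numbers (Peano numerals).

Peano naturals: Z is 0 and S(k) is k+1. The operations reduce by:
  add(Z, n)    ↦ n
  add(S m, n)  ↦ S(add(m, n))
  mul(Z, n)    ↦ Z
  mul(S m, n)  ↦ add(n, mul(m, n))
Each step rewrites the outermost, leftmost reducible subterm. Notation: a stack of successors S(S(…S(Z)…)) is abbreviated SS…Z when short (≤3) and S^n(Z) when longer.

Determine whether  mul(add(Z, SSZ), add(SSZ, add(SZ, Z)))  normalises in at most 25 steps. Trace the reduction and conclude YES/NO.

  start: mul(add(Z, SSZ), add(SSZ, add(SZ, Z)))
  [1] mul(SSZ, add(SSZ, add(SZ, Z)))
  [2] add(add(SSZ, add(SZ, Z)), mul(SZ, add(SSZ, add(SZ, Z))))
  [3] add(S(add(SZ, add(SZ, Z))), mul(SZ, add(SSZ, add(SZ, Z))))
  [4] S(add(add(SZ, add(SZ, Z)), mul(SZ, add(SSZ, add(SZ, Z)))))
  [5] S(add(S(add(Z, add(SZ, Z))), mul(SZ, add(SSZ, add(SZ, Z)))))
  [6] S(S(add(add(Z, add(SZ, Z)), mul(SZ, add(SSZ, add(SZ, Z))))))
  [7] S(S(add(add(SZ, Z), mul(SZ, add(SSZ, add(SZ, Z))))))
  [8] S(S(add(S(add(Z, Z)), mul(SZ, add(SSZ, add(SZ, Z))))))
  [9] S(S(S(add(add(Z, Z), mul(SZ, add(SSZ, add(SZ, Z)))))))
  [10] S(S(S(add(Z, mul(SZ, add(SSZ, add(SZ, Z)))))))
  [11] S(S(S(mul(SZ, add(SSZ, add(SZ, Z))))))
  [12] S(S(S(add(add(SSZ, add(SZ, Z)), mul(Z, add(SSZ, add(SZ, Z)))))))
  [13] S(S(S(add(S(add(SZ, add(SZ, Z))), mul(Z, add(SSZ, add(SZ, Z)))))))
  [14] S(S(S(S(add(add(SZ, add(SZ, Z)), mul(Z, add(SSZ, add(SZ, Z))))))))
  [15] S(S(S(S(add(S(add(Z, add(SZ, Z))), mul(Z, add(SSZ, add(SZ, Z))))))))
  [16] S(S(S(S(S(add(add(Z, add(SZ, Z)), mul(Z, add(SSZ, add(SZ, Z)))))))))
  [17] S(S(S(S(S(add(add(SZ, Z), mul(Z, add(SSZ, add(SZ, Z)))))))))
  [18] S(S(S(S(S(add(S(add(Z, Z)), mul(Z, add(SSZ, add(SZ, Z)))))))))
  [19] S(S(S(S(S(S(add(add(Z, Z), mul(Z, add(SSZ, add(SZ, Z))))))))))
  [20] S(S(S(S(S(S(add(Z, mul(Z, add(SSZ, add(SZ, Z))))))))))
  [21] S(S(S(S(S(S(mul(Z, add(SSZ, add(SZ, Z)))))))))
  [22] S^6(Z)

Answer: YES — reaches normal form S^6(Z) in 22 ≤ 25 steps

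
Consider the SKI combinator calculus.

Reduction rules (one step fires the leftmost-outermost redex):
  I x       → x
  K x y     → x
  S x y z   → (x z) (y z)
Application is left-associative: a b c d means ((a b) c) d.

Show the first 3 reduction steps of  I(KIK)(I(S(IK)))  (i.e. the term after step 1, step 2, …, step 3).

  start: I(KIK)(I(S(IK)))
  [1] KIK(I(S(IK)))
  [2] I(I(S(IK)))
  [3] I(S(IK))

Answer: after 3 steps: I(S(IK))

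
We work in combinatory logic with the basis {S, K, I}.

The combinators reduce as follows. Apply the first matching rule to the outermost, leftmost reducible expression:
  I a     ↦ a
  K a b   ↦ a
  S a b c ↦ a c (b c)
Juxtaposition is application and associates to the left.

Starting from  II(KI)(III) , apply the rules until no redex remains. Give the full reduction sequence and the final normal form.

  start: II(KI)(III)
  →1  I(KI)(III)
  →2  KI(III)
  →3  I

Answer: normal form = I  (in 3 steps)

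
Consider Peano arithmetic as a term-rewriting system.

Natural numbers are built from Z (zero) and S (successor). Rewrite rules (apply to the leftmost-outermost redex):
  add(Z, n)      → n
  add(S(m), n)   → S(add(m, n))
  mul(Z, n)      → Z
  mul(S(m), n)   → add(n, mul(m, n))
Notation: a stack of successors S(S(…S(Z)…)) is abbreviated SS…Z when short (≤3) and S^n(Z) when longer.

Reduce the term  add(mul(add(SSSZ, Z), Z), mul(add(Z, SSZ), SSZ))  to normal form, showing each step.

Answer: normal form = S^4(Z)  (in 22 steps)

Derivation:
  start: add(mul(add(SSSZ, Z), Z), mul(add(Z, SSZ), SSZ))
  [1] add(mul(S(add(SSZ, Z)), Z), mul(add(Z, SSZ), SSZ))
  [2] add(add(Z, mul(add(SSZ, Z), Z)), mul(add(Z, SSZ), SSZ))
  [3] add(mul(add(SSZ, Z), Z), mul(add(Z, SSZ), SSZ))
  [4] add(mul(S(add(SZ, Z)), Z), mul(add(Z, SSZ), SSZ))
  [5] add(add(Z, mul(add(SZ, Z), Z)), mul(add(Z, SSZ), SSZ))
  [6] add(mul(add(SZ, Z), Z), mul(add(Z, SSZ), SSZ))
  [7] add(mul(S(add(Z, Z)), Z), mul(add(Z, SSZ), SSZ))
  [8] add(add(Z, mul(add(Z, Z), Z)), mul(add(Z, SSZ), SSZ))
  [9] add(mul(add(Z, Z), Z), mul(add(Z, SSZ), SSZ))
  [10] add(mul(Z, Z), mul(add(Z, SSZ), SSZ))
  [11] add(Z, mul(add(Z, SSZ), SSZ))
  [12] mul(add(Z, SSZ), SSZ)
  [13] mul(SSZ, SSZ)
  [14] add(SSZ, mul(SZ, SSZ))
  [15] S(add(SZ, mul(SZ, SSZ)))
  [16] S(S(add(Z, mul(SZ, SSZ))))
  [17] S(S(mul(SZ, SSZ)))
  [18] S(S(add(SSZ, mul(Z, SSZ))))
  [19] S(S(S(add(SZ, mul(Z, SSZ)))))
  [20] S(S(S(S(add(Z, mul(Z, SSZ))))))
  [21] S(S(S(S(mul(Z, SSZ)))))
  [22] S^4(Z)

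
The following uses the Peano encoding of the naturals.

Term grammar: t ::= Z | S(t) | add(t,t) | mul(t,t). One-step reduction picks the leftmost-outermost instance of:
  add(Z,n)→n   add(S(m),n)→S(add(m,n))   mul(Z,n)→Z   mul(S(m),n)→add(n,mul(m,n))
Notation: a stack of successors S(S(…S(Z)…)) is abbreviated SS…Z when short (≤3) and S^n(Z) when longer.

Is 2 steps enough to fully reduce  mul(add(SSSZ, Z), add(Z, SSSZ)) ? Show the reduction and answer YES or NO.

Answer: NO — after 2 steps the term is add(add(Z, SSSZ), mul(add(SSZ, Z), add(Z, SSSZ))), not yet normal

Derivation:
  start: mul(add(SSSZ, Z), add(Z, SSSZ))
  →1  mul(S(add(SSZ, Z)), add(Z, SSSZ))
  →2  add(add(Z, SSSZ), mul(add(SSZ, Z), add(Z, SSSZ)))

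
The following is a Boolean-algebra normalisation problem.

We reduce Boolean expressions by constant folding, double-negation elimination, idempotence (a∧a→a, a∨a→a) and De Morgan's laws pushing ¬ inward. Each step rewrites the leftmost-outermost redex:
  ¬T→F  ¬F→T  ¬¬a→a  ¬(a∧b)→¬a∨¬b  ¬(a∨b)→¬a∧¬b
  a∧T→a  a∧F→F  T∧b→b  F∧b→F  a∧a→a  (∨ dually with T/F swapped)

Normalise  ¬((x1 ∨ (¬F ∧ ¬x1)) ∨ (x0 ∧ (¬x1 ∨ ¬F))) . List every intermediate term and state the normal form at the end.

  start: ¬((x1 ∨ (¬F ∧ ¬x1)) ∨ (x0 ∧ (¬x1 ∨ ¬F)))
  step 1: ¬(x1 ∨ (¬F ∧ ¬x1)) ∧ ¬(x0 ∧ (¬x1 ∨ ¬F))
  step 2: (¬x1 ∧ ¬(¬F ∧ ¬x1)) ∧ ¬(x0 ∧ (¬x1 ∨ ¬F))
  step 3: (¬x1 ∧ (¬¬F ∨ ¬¬x1)) ∧ ¬(x0 ∧ (¬x1 ∨ ¬F))
  step 4: (¬x1 ∧ (F ∨ ¬¬x1)) ∧ ¬(x0 ∧ (¬x1 ∨ ¬F))
  step 5: (¬x1 ∧ ¬¬x1) ∧ ¬(x0 ∧ (¬x1 ∨ ¬F))
  step 6: (¬x1 ∧ x1) ∧ ¬(x0 ∧ (¬x1 ∨ ¬F))
  step 7: (¬x1 ∧ x1) ∧ (¬x0 ∨ ¬(¬x1 ∨ ¬F))
  step 8: (¬x1 ∧ x1) ∧ (¬x0 ∨ (¬¬x1 ∧ ¬¬F))
  step 9: (¬x1 ∧ x1) ∧ (¬x0 ∨ (x1 ∧ ¬¬F))
  step 10: (¬x1 ∧ x1) ∧ (¬x0 ∨ (x1 ∧ F))
  step 11: (¬x1 ∧ x1) ∧ (¬x0 ∨ F)
  step 12: (¬x1 ∧ x1) ∧ ¬x0

Answer: normal form = (¬x1 ∧ x1) ∧ ¬x0  (in 12 steps)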